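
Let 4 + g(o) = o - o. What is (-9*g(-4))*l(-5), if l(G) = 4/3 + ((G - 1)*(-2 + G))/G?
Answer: -1272/5 ≈ -254.40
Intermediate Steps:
l(G) = 4/3 + (-1 + G)*(-2 + G)/G (l(G) = 4*(⅓) + ((-1 + G)*(-2 + G))/G = 4/3 + (-1 + G)*(-2 + G)/G)
g(o) = -4 (g(o) = -4 + (o - o) = -4 + 0 = -4)
(-9*g(-4))*l(-5) = (-9*(-4))*(-5/3 - 5 + 2/(-5)) = 36*(-5/3 - 5 + 2*(-⅕)) = 36*(-5/3 - 5 - ⅖) = 36*(-106/15) = -1272/5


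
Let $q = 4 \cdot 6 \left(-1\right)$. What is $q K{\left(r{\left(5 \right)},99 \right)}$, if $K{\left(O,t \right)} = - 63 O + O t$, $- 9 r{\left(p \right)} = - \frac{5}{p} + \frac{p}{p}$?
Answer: $0$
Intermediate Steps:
$r{\left(p \right)} = - \frac{1}{9} + \frac{5}{9 p}$ ($r{\left(p \right)} = - \frac{- \frac{5}{p} + \frac{p}{p}}{9} = - \frac{- \frac{5}{p} + 1}{9} = - \frac{1 - \frac{5}{p}}{9} = - \frac{1}{9} + \frac{5}{9 p}$)
$q = -24$ ($q = 24 \left(-1\right) = -24$)
$q K{\left(r{\left(5 \right)},99 \right)} = - 24 \frac{5 - 5}{9 \cdot 5} \left(-63 + 99\right) = - 24 \cdot \frac{1}{9} \cdot \frac{1}{5} \left(5 - 5\right) 36 = - 24 \cdot \frac{1}{9} \cdot \frac{1}{5} \cdot 0 \cdot 36 = - 24 \cdot 0 \cdot 36 = \left(-24\right) 0 = 0$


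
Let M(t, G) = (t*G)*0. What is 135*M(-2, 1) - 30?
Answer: -30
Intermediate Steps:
M(t, G) = 0 (M(t, G) = (G*t)*0 = 0)
135*M(-2, 1) - 30 = 135*0 - 30 = 0 - 30 = -30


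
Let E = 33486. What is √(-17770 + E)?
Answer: 2*√3929 ≈ 125.36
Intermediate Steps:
√(-17770 + E) = √(-17770 + 33486) = √15716 = 2*√3929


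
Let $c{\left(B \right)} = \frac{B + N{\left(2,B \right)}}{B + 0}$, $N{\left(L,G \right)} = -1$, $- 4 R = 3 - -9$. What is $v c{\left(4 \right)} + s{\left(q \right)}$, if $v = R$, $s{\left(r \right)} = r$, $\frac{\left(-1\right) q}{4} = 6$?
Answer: $- \frac{105}{4} \approx -26.25$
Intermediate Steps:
$R = -3$ ($R = - \frac{3 - -9}{4} = - \frac{3 + 9}{4} = \left(- \frac{1}{4}\right) 12 = -3$)
$c{\left(B \right)} = \frac{-1 + B}{B}$ ($c{\left(B \right)} = \frac{B - 1}{B + 0} = \frac{-1 + B}{B}$)
$q = -24$ ($q = \left(-4\right) 6 = -24$)
$v = -3$
$v c{\left(4 \right)} + s{\left(q \right)} = - 3 \frac{-1 + 4}{4} - 24 = - 3 \cdot \frac{1}{4} \cdot 3 - 24 = \left(-3\right) \frac{3}{4} - 24 = - \frac{9}{4} - 24 = - \frac{105}{4}$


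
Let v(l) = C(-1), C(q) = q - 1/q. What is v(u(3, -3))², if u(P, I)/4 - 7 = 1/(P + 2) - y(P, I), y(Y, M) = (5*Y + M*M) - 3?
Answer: 0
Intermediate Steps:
y(Y, M) = -3 + M² + 5*Y (y(Y, M) = (5*Y + M²) - 3 = (M² + 5*Y) - 3 = -3 + M² + 5*Y)
u(P, I) = 40 - 20*P - 4*I² + 4/(2 + P) (u(P, I) = 28 + 4*(1/(P + 2) - (-3 + I² + 5*P)) = 28 + 4*(1/(2 + P) + (3 - I² - 5*P)) = 28 + 4*(3 + 1/(2 + P) - I² - 5*P) = 28 + (12 - 20*P - 4*I² + 4/(2 + P)) = 40 - 20*P - 4*I² + 4/(2 + P))
v(l) = 0 (v(l) = -1 - 1/(-1) = -1 - 1*(-1) = -1 + 1 = 0)
v(u(3, -3))² = 0² = 0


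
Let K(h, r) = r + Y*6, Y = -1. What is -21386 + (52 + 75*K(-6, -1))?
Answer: -21859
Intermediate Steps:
K(h, r) = -6 + r (K(h, r) = r - 1*6 = r - 6 = -6 + r)
-21386 + (52 + 75*K(-6, -1)) = -21386 + (52 + 75*(-6 - 1)) = -21386 + (52 + 75*(-7)) = -21386 + (52 - 525) = -21386 - 473 = -21859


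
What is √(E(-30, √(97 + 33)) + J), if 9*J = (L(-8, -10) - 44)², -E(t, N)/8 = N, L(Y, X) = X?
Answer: 2*√(81 - 2*√130) ≈ 15.257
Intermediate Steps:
E(t, N) = -8*N
J = 324 (J = (-10 - 44)²/9 = (⅑)*(-54)² = (⅑)*2916 = 324)
√(E(-30, √(97 + 33)) + J) = √(-8*√(97 + 33) + 324) = √(-8*√130 + 324) = √(324 - 8*√130)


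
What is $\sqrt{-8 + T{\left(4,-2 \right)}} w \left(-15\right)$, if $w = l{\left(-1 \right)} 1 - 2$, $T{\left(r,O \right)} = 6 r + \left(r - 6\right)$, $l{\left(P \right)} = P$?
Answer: $45 \sqrt{14} \approx 168.37$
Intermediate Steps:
$T{\left(r,O \right)} = -6 + 7 r$ ($T{\left(r,O \right)} = 6 r + \left(r - 6\right) = 6 r + \left(-6 + r\right) = -6 + 7 r$)
$w = -3$ ($w = \left(-1\right) 1 - 2 = -1 - 2 = -3$)
$\sqrt{-8 + T{\left(4,-2 \right)}} w \left(-15\right) = \sqrt{-8 + \left(-6 + 7 \cdot 4\right)} \left(-3\right) \left(-15\right) = \sqrt{-8 + \left(-6 + 28\right)} \left(-3\right) \left(-15\right) = \sqrt{-8 + 22} \left(-3\right) \left(-15\right) = \sqrt{14} \left(-3\right) \left(-15\right) = - 3 \sqrt{14} \left(-15\right) = 45 \sqrt{14}$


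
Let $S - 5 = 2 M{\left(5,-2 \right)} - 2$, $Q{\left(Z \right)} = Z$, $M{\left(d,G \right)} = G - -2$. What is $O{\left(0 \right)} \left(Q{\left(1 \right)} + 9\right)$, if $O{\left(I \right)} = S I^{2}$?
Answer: $0$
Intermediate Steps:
$M{\left(d,G \right)} = 2 + G$ ($M{\left(d,G \right)} = G + 2 = 2 + G$)
$S = 3$ ($S = 5 - \left(2 - 2 \left(2 - 2\right)\right) = 5 + \left(2 \cdot 0 - 2\right) = 5 + \left(0 - 2\right) = 5 - 2 = 3$)
$O{\left(I \right)} = 3 I^{2}$
$O{\left(0 \right)} \left(Q{\left(1 \right)} + 9\right) = 3 \cdot 0^{2} \left(1 + 9\right) = 3 \cdot 0 \cdot 10 = 0 \cdot 10 = 0$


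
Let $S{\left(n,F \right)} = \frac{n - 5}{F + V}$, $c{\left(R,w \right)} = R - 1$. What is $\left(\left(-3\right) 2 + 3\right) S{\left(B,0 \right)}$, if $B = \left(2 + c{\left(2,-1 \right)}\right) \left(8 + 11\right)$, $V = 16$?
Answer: $- \frac{39}{4} \approx -9.75$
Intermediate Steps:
$c{\left(R,w \right)} = -1 + R$ ($c{\left(R,w \right)} = R - 1 = -1 + R$)
$B = 57$ ($B = \left(2 + \left(-1 + 2\right)\right) \left(8 + 11\right) = \left(2 + 1\right) 19 = 3 \cdot 19 = 57$)
$S{\left(n,F \right)} = \frac{-5 + n}{16 + F}$ ($S{\left(n,F \right)} = \frac{n - 5}{F + 16} = \frac{-5 + n}{16 + F}$)
$\left(\left(-3\right) 2 + 3\right) S{\left(B,0 \right)} = \left(\left(-3\right) 2 + 3\right) \frac{-5 + 57}{16 + 0} = \left(-6 + 3\right) \frac{1}{16} \cdot 52 = - 3 \cdot \frac{1}{16} \cdot 52 = \left(-3\right) \frac{13}{4} = - \frac{39}{4}$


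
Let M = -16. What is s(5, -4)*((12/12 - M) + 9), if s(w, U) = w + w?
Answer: 260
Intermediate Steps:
s(w, U) = 2*w
s(5, -4)*((12/12 - M) + 9) = (2*5)*((12/12 - 1*(-16)) + 9) = 10*((12*(1/12) + 16) + 9) = 10*((1 + 16) + 9) = 10*(17 + 9) = 10*26 = 260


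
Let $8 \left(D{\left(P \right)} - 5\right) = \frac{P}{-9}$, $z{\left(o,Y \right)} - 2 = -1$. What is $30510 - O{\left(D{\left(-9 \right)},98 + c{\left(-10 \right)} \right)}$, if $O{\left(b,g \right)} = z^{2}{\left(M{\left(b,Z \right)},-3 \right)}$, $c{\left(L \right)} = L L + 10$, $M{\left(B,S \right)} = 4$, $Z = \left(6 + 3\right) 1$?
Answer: $30509$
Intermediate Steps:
$Z = 9$ ($Z = 9 \cdot 1 = 9$)
$c{\left(L \right)} = 10 + L^{2}$ ($c{\left(L \right)} = L^{2} + 10 = 10 + L^{2}$)
$z{\left(o,Y \right)} = 1$ ($z{\left(o,Y \right)} = 2 - 1 = 1$)
$D{\left(P \right)} = 5 - \frac{P}{72}$ ($D{\left(P \right)} = 5 + \frac{P \frac{1}{-9}}{8} = 5 + \frac{P \left(- \frac{1}{9}\right)}{8} = 5 + \frac{\left(- \frac{1}{9}\right) P}{8} = 5 - \frac{P}{72}$)
$O{\left(b,g \right)} = 1$ ($O{\left(b,g \right)} = 1^{2} = 1$)
$30510 - O{\left(D{\left(-9 \right)},98 + c{\left(-10 \right)} \right)} = 30510 - 1 = 30509$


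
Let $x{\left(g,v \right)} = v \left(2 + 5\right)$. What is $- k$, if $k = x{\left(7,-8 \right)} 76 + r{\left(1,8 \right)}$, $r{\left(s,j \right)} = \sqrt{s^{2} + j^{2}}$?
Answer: $4256 - \sqrt{65} \approx 4247.9$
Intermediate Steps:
$r{\left(s,j \right)} = \sqrt{j^{2} + s^{2}}$
$x{\left(g,v \right)} = 7 v$ ($x{\left(g,v \right)} = v 7 = 7 v$)
$k = -4256 + \sqrt{65}$ ($k = 7 \left(-8\right) 76 + \sqrt{8^{2} + 1^{2}} = \left(-56\right) 76 + \sqrt{64 + 1} = -4256 + \sqrt{65} \approx -4247.9$)
$- k = - (-4256 + \sqrt{65}) = 4256 - \sqrt{65}$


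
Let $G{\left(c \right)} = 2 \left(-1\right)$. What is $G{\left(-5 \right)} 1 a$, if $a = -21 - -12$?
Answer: $18$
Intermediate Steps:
$G{\left(c \right)} = -2$
$a = -9$ ($a = -21 + 12 = -9$)
$G{\left(-5 \right)} 1 a = - 2 \cdot 1 \left(-9\right) = \left(-2\right) \left(-9\right) = 18$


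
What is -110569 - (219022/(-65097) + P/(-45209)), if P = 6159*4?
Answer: -325389774620047/2942970273 ≈ -1.1057e+5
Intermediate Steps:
P = 24636
-110569 - (219022/(-65097) + P/(-45209)) = -110569 - (219022/(-65097) + 24636/(-45209)) = -110569 - (219022*(-1/65097) + 24636*(-1/45209)) = -110569 - (-219022/65097 - 24636/45209) = -110569 - 1*(-11505495290/2942970273) = -110569 + 11505495290/2942970273 = -325389774620047/2942970273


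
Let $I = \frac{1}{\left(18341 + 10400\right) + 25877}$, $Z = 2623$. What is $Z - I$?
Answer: $\frac{143263013}{54618} \approx 2623.0$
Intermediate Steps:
$I = \frac{1}{54618}$ ($I = \frac{1}{28741 + 25877} = \frac{1}{54618} \approx 1.8309 \cdot 10^{-5}$)
$Z - I = 2623 - \frac{1}{54618} = \frac{143263013}{54618}$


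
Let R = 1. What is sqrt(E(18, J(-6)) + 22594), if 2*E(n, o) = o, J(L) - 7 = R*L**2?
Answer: sqrt(90462)/2 ≈ 150.38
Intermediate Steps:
J(L) = 7 + L**2 (J(L) = 7 + 1*L**2 = 7 + L**2)
E(n, o) = o/2
sqrt(E(18, J(-6)) + 22594) = sqrt((7 + (-6)**2)/2 + 22594) = sqrt((7 + 36)/2 + 22594) = sqrt((1/2)*43 + 22594) = sqrt(43/2 + 22594) = sqrt(45231/2) = sqrt(90462)/2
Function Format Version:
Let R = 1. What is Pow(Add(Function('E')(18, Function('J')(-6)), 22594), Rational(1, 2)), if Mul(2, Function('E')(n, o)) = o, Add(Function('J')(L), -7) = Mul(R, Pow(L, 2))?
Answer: Mul(Rational(1, 2), Pow(90462, Rational(1, 2))) ≈ 150.38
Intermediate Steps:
Function('J')(L) = Add(7, Pow(L, 2)) (Function('J')(L) = Add(7, Mul(1, Pow(L, 2))) = Add(7, Pow(L, 2)))
Function('E')(n, o) = Mul(Rational(1, 2), o)
Pow(Add(Function('E')(18, Function('J')(-6)), 22594), Rational(1, 2)) = Pow(Add(Mul(Rational(1, 2), Add(7, Pow(-6, 2))), 22594), Rational(1, 2)) = Pow(Add(Mul(Rational(1, 2), Add(7, 36)), 22594), Rational(1, 2)) = Pow(Add(Mul(Rational(1, 2), 43), 22594), Rational(1, 2)) = Pow(Add(Rational(43, 2), 22594), Rational(1, 2)) = Pow(Rational(45231, 2), Rational(1, 2)) = Mul(Rational(1, 2), Pow(90462, Rational(1, 2)))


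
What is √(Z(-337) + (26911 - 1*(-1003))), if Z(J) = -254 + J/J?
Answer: √27661 ≈ 166.32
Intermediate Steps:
Z(J) = -253 (Z(J) = -254 + 1 = -253)
√(Z(-337) + (26911 - 1*(-1003))) = √(-253 + (26911 - 1*(-1003))) = √(-253 + (26911 + 1003)) = √(-253 + 27914) = √27661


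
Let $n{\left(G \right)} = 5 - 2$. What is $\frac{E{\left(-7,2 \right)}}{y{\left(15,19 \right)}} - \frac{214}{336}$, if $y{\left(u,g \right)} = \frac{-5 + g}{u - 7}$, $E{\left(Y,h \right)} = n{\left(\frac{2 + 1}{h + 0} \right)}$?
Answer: $\frac{181}{168} \approx 1.0774$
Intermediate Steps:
$n{\left(G \right)} = 3$
$E{\left(Y,h \right)} = 3$
$y{\left(u,g \right)} = \frac{-5 + g}{-7 + u}$
$\frac{E{\left(-7,2 \right)}}{y{\left(15,19 \right)}} - \frac{214}{336} = \frac{3}{\frac{1}{-7 + 15} \left(-5 + 19\right)} - \frac{214}{336} = \frac{3}{\frac{1}{8} \cdot 14} - \frac{107}{168} = \frac{3}{\frac{7}{4}} - \frac{107}{168} = 3 \cdot \frac{4}{7} - \frac{107}{168} = \frac{12}{7} - \frac{107}{168} = \frac{181}{168}$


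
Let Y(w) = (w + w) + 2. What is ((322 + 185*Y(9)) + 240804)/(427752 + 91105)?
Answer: 244826/518857 ≈ 0.47186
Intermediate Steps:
Y(w) = 2 + 2*w (Y(w) = 2*w + 2 = 2 + 2*w)
((322 + 185*Y(9)) + 240804)/(427752 + 91105) = ((322 + 185*(2 + 2*9)) + 240804)/(427752 + 91105) = ((322 + 185*(2 + 18)) + 240804)/518857 = ((322 + 185*20) + 240804)*(1/518857) = ((322 + 3700) + 240804)*(1/518857) = (4022 + 240804)*(1/518857) = 244826*(1/518857) = 244826/518857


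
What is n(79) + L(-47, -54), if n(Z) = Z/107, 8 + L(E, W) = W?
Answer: -6555/107 ≈ -61.262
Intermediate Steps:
L(E, W) = -8 + W
n(Z) = Z/107 (n(Z) = Z*(1/107) = Z/107)
n(79) + L(-47, -54) = (1/107)*79 + (-8 - 54) = 79/107 - 62 = -6555/107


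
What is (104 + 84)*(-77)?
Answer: -14476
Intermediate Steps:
(104 + 84)*(-77) = 188*(-77) = -14476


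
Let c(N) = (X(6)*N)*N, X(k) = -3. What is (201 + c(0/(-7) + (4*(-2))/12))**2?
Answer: 358801/9 ≈ 39867.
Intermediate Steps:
c(N) = -3*N**2 (c(N) = (-3*N)*N = -3*N**2)
(201 + c(0/(-7) + (4*(-2))/12))**2 = (201 - 3*(0/(-7) + (4*(-2))/12)**2)**2 = (201 - 3*(0*(-1/7) - 8*1/12)**2)**2 = (201 - 3*(0 - 2/3)**2)**2 = (201 - 3*(-2/3)**2)**2 = (201 - 3*4/9)**2 = (201 - 4/3)**2 = (599/3)**2 = 358801/9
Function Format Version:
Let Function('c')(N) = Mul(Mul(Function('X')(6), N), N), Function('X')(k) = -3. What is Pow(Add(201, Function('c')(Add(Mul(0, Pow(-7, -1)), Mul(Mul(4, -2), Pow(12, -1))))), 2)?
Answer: Rational(358801, 9) ≈ 39867.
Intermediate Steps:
Function('c')(N) = Mul(-3, Pow(N, 2)) (Function('c')(N) = Mul(Mul(-3, N), N) = Mul(-3, Pow(N, 2)))
Pow(Add(201, Function('c')(Add(Mul(0, Pow(-7, -1)), Mul(Mul(4, -2), Pow(12, -1))))), 2) = Pow(Add(201, Mul(-3, Pow(Add(Mul(0, Pow(-7, -1)), Mul(Mul(4, -2), Pow(12, -1))), 2))), 2) = Pow(Add(201, Mul(-3, Pow(Add(Mul(0, Rational(-1, 7)), Mul(-8, Rational(1, 12))), 2))), 2) = Pow(Add(201, Mul(-3, Pow(Add(0, Rational(-2, 3)), 2))), 2) = Pow(Add(201, Mul(-3, Pow(Rational(-2, 3), 2))), 2) = Pow(Add(201, Mul(-3, Rational(4, 9))), 2) = Pow(Add(201, Rational(-4, 3)), 2) = Pow(Rational(599, 3), 2) = Rational(358801, 9)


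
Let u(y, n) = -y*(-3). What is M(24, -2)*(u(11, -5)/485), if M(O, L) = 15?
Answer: 99/97 ≈ 1.0206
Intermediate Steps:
u(y, n) = 3*y
M(24, -2)*(u(11, -5)/485) = 15*((3*11)/485) = 15*(33*(1/485)) = 15*(33/485) = 99/97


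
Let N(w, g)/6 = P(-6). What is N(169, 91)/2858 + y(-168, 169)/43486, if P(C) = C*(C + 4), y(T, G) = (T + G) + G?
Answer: 53189/1827691 ≈ 0.029102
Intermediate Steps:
y(T, G) = T + 2*G (y(T, G) = (G + T) + G = T + 2*G)
P(C) = C*(4 + C)
N(w, g) = 72 (N(w, g) = 6*(-6*(4 - 6)) = 6*(-6*(-2)) = 6*12 = 72)
N(169, 91)/2858 + y(-168, 169)/43486 = 72/2858 + (-168 + 2*169)/43486 = 72*(1/2858) + (-168 + 338)*(1/43486) = 36/1429 + 170*(1/43486) = 36/1429 + 5/1279 = 53189/1827691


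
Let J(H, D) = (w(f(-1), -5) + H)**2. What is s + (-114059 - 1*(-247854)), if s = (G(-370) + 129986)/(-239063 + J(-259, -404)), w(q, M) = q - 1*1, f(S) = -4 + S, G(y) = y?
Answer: 11294775297/84419 ≈ 1.3379e+5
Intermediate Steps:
w(q, M) = -1 + q (w(q, M) = q - 1 = -1 + q)
J(H, D) = (-6 + H)**2 (J(H, D) = ((-1 + (-4 - 1)) + H)**2 = ((-1 - 5) + H)**2 = (-6 + H)**2)
s = -64808/84419 (s = (-370 + 129986)/(-239063 + (-6 - 259)**2) = 129616/(-239063 + (-265)**2) = 129616/(-239063 + 70225) = 129616/(-168838) = 129616*(-1/168838) = -64808/84419 ≈ -0.76769)
s + (-114059 - 1*(-247854)) = -64808/84419 + (-114059 - 1*(-247854)) = -64808/84419 + (-114059 + 247854) = -64808/84419 + 133795 = 11294775297/84419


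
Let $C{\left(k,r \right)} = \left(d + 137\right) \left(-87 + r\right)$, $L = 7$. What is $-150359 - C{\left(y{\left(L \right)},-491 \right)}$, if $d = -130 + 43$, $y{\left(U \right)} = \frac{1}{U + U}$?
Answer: $-121459$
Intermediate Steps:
$y{\left(U \right)} = \frac{1}{2 U}$
$d = -87$
$C{\left(k,r \right)} = -4350 + 50 r$ ($C{\left(k,r \right)} = \left(-87 + 137\right) \left(-87 + r\right) = 50 \left(-87 + r\right) = -4350 + 50 r$)
$-150359 - C{\left(y{\left(L \right)},-491 \right)} = -150359 - \left(-4350 + 50 \left(-491\right)\right) = -150359 - \left(-4350 - 24550\right) = -150359 - -28900 = -150359 + 28900 = -121459$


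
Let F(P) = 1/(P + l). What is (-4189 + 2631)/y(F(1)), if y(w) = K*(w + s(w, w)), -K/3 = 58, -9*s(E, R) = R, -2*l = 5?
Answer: -7011/464 ≈ -15.110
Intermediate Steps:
l = -5/2 (l = -½*5 = -5/2 ≈ -2.5000)
s(E, R) = -R/9
K = -174 (K = -3*58 = -174)
F(P) = 1/(-5/2 + P) (F(P) = 1/(P - 5/2) = 1/(-5/2 + P))
y(w) = -464*w/3 (y(w) = -174*(w - w/9) = -464*w/3)
(-4189 + 2631)/y(F(1)) = (-4189 + 2631)/((-928/(3*(-5 + 2*1)))) = -1558/((-928/(3*(-5 + 2)))) = -1558/((-928/(3*(-3)))) = -1558/((-928*(-1)/(3*3))) = -1558/((-464/3*(-⅔))) = -1558/928/9 = -1558*9/928 = -7011/464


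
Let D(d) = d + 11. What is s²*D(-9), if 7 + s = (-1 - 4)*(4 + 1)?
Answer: 2048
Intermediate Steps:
s = -32 (s = -7 + (-1 - 4)*(4 + 1) = -7 - 5*5 = -7 - 25 = -32)
D(d) = 11 + d
s²*D(-9) = (-32)²*(11 - 9) = 1024*2 = 2048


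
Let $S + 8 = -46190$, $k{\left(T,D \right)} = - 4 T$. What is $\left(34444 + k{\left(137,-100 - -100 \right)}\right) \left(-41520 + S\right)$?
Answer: $-2973289328$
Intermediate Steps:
$S = -46198$ ($S = -8 - 46190 = -46198$)
$\left(34444 + k{\left(137,-100 - -100 \right)}\right) \left(-41520 + S\right) = \left(34444 - 548\right) \left(-41520 - 46198\right) = \left(34444 - 548\right) \left(-87718\right) = 33896 \left(-87718\right) = -2973289328$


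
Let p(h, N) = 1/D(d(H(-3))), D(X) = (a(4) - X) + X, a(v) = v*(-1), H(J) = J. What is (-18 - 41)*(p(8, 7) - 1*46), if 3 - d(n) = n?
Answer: 10915/4 ≈ 2728.8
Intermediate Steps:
a(v) = -v
d(n) = 3 - n
D(X) = -4 (D(X) = (-1*4 - X) + X = (-4 - X) + X = -4)
p(h, N) = -¼ (p(h, N) = 1/(-4) = -¼)
(-18 - 41)*(p(8, 7) - 1*46) = (-18 - 41)*(-¼ - 1*46) = -59*(-¼ - 46) = -59*(-185/4) = 10915/4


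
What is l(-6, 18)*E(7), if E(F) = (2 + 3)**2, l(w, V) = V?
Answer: 450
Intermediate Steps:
E(F) = 25 (E(F) = 5**2 = 25)
l(-6, 18)*E(7) = 18*25 = 450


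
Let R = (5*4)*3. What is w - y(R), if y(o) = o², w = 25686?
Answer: 22086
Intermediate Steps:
R = 60 (R = 20*3 = 60)
w - y(R) = 25686 - 1*60² = 25686 - 1*3600 = 25686 - 3600 = 22086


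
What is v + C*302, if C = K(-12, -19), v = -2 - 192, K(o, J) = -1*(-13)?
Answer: 3732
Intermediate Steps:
K(o, J) = 13
v = -194
C = 13
v + C*302 = -194 + 13*302 = -194 + 3926 = 3732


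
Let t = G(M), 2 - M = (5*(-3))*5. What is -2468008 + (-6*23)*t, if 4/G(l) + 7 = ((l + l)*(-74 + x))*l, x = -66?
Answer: -4097206716464/1660127 ≈ -2.4680e+6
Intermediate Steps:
M = 77 (M = 2 - 5*(-3)*5 = 2 - (-15)*5 = 2 - 1*(-75) = 2 + 75 = 77)
G(l) = 4/(-7 - 280*l²) (G(l) = 4/(-7 + ((l + l)*(-74 - 66))*l) = 4/(-7 + ((2*l)*(-140))*l) = 4/(-7 + (-280*l)*l) = 4/(-7 - 280*l²))
t = -4/1660127 (t = -4/(7 + 280*77²) = -4/(7 + 280*5929) = -4/(7 + 1660120) = -4/1660127 ≈ -2.4095e-6)
-2468008 + (-6*23)*t = -2468008 - 6*23*(-4/1660127) = -2468008 - 138*(-4/1660127) = -2468008 + 552/1660127 = -4097206716464/1660127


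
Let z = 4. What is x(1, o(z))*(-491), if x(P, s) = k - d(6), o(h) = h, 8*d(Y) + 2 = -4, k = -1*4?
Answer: 6383/4 ≈ 1595.8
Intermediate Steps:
k = -4
d(Y) = -¾ (d(Y) = -¼ + (⅛)*(-4) = -¼ - ½ = -¾)
x(P, s) = -13/4 (x(P, s) = -4 - 1*(-¾) = -4 + ¾ = -13/4)
x(1, o(z))*(-491) = -13/4*(-491) = 6383/4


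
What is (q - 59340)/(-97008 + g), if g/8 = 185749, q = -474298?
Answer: -266819/694492 ≈ -0.38419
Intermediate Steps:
g = 1485992 (g = 8*185749 = 1485992)
(q - 59340)/(-97008 + g) = (-474298 - 59340)/(-97008 + 1485992) = -533638/1388984 = -533638*1/1388984 = -266819/694492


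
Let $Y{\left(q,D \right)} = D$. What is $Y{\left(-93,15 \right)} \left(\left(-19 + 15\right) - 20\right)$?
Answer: $-360$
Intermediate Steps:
$Y{\left(-93,15 \right)} \left(\left(-19 + 15\right) - 20\right) = 15 \left(\left(-19 + 15\right) - 20\right) = 15 \left(-4 - 20\right) = 15 \left(-24\right) = -360$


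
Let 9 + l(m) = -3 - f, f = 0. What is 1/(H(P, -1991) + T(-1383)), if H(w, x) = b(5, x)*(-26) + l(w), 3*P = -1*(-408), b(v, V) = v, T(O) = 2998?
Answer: 1/2856 ≈ 0.00035014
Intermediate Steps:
l(m) = -12 (l(m) = -9 + (-3 - 1*0) = -9 + (-3 + 0) = -9 - 3 = -12)
P = 136 (P = (-1*(-408))/3 = (⅓)*408 = 136)
H(w, x) = -142 (H(w, x) = 5*(-26) - 12 = -130 - 12 = -142)
1/(H(P, -1991) + T(-1383)) = 1/(-142 + 2998) = 1/2856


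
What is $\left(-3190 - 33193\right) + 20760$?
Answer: $-15623$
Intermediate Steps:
$\left(-3190 - 33193\right) + 20760 = -36383 + 20760 = -15623$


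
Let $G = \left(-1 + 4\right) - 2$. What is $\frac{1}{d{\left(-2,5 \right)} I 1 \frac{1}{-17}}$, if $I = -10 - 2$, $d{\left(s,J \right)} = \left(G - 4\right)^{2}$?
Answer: $\frac{17}{108} \approx 0.15741$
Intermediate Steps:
$G = 1$ ($G = 3 - 2 = 1$)
$d{\left(s,J \right)} = 9$ ($d{\left(s,J \right)} = \left(1 - 4\right)^{2} = \left(-3\right)^{2} = 9$)
$I = -12$ ($I = -10 - 2 = -12$)
$\frac{1}{d{\left(-2,5 \right)} I 1 \frac{1}{-17}} = \frac{1}{9 \left(-12\right) 1 \frac{1}{-17}} = \frac{1}{\left(-108\right) 1 \left(- \frac{1}{17}\right)} = \frac{1}{\left(-108\right) \left(- \frac{1}{17}\right)} = \frac{1}{\frac{108}{17}} = \frac{17}{108}$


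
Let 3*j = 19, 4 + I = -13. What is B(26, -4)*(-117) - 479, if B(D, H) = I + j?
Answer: 769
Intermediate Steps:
I = -17 (I = -4 - 13 = -17)
j = 19/3 (j = (⅓)*19 = 19/3 ≈ 6.3333)
B(D, H) = -32/3 (B(D, H) = -17 + 19/3 = -32/3)
B(26, -4)*(-117) - 479 = -32/3*(-117) - 479 = 1248 - 479 = 769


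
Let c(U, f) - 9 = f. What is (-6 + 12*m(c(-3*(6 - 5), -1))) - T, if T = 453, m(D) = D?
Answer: -363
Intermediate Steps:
c(U, f) = 9 + f
(-6 + 12*m(c(-3*(6 - 5), -1))) - T = (-6 + 12*(9 - 1)) - 1*453 = (-6 + 12*8) - 453 = (-6 + 96) - 453 = 90 - 453 = -363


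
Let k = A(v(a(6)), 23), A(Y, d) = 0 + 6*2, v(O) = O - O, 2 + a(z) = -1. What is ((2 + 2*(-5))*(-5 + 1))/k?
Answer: 8/3 ≈ 2.6667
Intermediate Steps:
a(z) = -3 (a(z) = -2 - 1 = -3)
v(O) = 0
A(Y, d) = 12 (A(Y, d) = 0 + 12 = 12)
k = 12
((2 + 2*(-5))*(-5 + 1))/k = ((2 + 2*(-5))*(-5 + 1))/12 = ((2 - 10)*(-4))*(1/12) = -8*(-4)*(1/12) = 32*(1/12) = 8/3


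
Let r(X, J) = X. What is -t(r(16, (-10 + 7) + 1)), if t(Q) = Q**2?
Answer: -256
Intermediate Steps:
-t(r(16, (-10 + 7) + 1)) = -1*16**2 = -1*256 = -256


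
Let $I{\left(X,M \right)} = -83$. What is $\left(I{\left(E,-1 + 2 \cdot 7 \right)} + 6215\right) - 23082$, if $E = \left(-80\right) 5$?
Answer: $-16950$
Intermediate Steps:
$E = -400$
$\left(I{\left(E,-1 + 2 \cdot 7 \right)} + 6215\right) - 23082 = \left(-83 + 6215\right) - 23082 = 6132 - 23082 = -16950$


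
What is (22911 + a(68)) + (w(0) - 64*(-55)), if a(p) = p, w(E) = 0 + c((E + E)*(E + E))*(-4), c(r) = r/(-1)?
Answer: 26499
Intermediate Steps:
c(r) = -r (c(r) = r*(-1) = -r)
w(E) = 16*E² (w(E) = 0 - (E + E)*(E + E)*(-4) = 0 - 2*E*2*E*(-4) = 0 - 4*E²*(-4) = 0 + 16*E² = 16*E²)
(22911 + a(68)) + (w(0) - 64*(-55)) = (22911 + 68) + (16*0² - 64*(-55)) = 22979 + (16*0 + 3520) = 22979 + (0 + 3520) = 22979 + 3520 = 26499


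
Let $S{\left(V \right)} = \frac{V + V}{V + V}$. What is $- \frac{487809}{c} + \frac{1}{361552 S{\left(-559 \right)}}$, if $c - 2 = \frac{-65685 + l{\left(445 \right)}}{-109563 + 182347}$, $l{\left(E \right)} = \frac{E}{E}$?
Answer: $- \frac{50939649886339}{114611984} \approx -4.4445 \cdot 10^{5}$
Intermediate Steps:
$S{\left(V \right)} = 1$ ($S{\left(V \right)} = \frac{2 V}{2 V} = 2 V \frac{1}{2 V} = 1$)
$l{\left(E \right)} = 1$
$c = \frac{19971}{18196}$ ($c = 2 + \frac{-65685 + 1}{-109563 + 182347} = 2 - \frac{65684}{72784} = 2 - \frac{16421}{18196} = \frac{19971}{18196} \approx 1.0975$)
$- \frac{487809}{c} + \frac{1}{361552 S{\left(-559 \right)}} = - \frac{487809}{\frac{19971}{18196}} + \frac{1}{361552 \cdot 1} = \left(-487809\right) \frac{18196}{19971} + \frac{1}{361552} \cdot 1 = - \frac{140891628}{317} + \frac{1}{361552} = - \frac{50939649886339}{114611984}$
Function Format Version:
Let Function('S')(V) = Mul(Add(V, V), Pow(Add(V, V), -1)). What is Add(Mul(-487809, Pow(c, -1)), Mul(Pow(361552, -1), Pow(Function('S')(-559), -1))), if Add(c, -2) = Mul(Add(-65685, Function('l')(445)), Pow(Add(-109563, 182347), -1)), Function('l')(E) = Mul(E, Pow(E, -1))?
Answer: Rational(-50939649886339, 114611984) ≈ -4.4445e+5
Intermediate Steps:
Function('S')(V) = 1 (Function('S')(V) = Mul(Mul(2, V), Pow(Mul(2, V), -1)) = Mul(Mul(2, V), Mul(Rational(1, 2), Pow(V, -1))) = 1)
Function('l')(E) = 1
c = Rational(19971, 18196) (c = Add(2, Mul(Add(-65685, 1), Pow(Add(-109563, 182347), -1))) = Add(2, Mul(-65684, Pow(72784, -1))) = Add(2, Mul(-65684, Rational(1, 72784))) = Add(2, Rational(-16421, 18196)) = Rational(19971, 18196) ≈ 1.0975)
Add(Mul(-487809, Pow(c, -1)), Mul(Pow(361552, -1), Pow(Function('S')(-559), -1))) = Add(Mul(-487809, Pow(Rational(19971, 18196), -1)), Mul(Pow(361552, -1), Pow(1, -1))) = Add(Mul(-487809, Rational(18196, 19971)), Mul(Rational(1, 361552), 1)) = Add(Rational(-140891628, 317), Rational(1, 361552)) = Rational(-50939649886339, 114611984)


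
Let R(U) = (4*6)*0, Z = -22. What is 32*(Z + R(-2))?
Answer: -704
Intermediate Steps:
R(U) = 0 (R(U) = 24*0 = 0)
32*(Z + R(-2)) = 32*(-22 + 0) = 32*(-22) = -704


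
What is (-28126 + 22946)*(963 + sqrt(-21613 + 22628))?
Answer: -4988340 - 5180*sqrt(1015) ≈ -5.1534e+6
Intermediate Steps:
(-28126 + 22946)*(963 + sqrt(-21613 + 22628)) = -5180*(963 + sqrt(1015)) = -4988340 - 5180*sqrt(1015)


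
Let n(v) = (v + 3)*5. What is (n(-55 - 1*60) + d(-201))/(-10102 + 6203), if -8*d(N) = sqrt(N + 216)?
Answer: 80/557 + sqrt(15)/31192 ≈ 0.14375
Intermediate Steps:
n(v) = 15 + 5*v (n(v) = (3 + v)*5 = 15 + 5*v)
d(N) = -sqrt(216 + N)/8 (d(N) = -sqrt(N + 216)/8 = -sqrt(216 + N)/8)
(n(-55 - 1*60) + d(-201))/(-10102 + 6203) = ((15 + 5*(-55 - 1*60)) - sqrt(216 - 201)/8)/(-10102 + 6203) = ((15 + 5*(-55 - 60)) - sqrt(15)/8)/(-3899) = ((15 + 5*(-115)) - sqrt(15)/8)*(-1/3899) = ((15 - 575) - sqrt(15)/8)*(-1/3899) = (-560 - sqrt(15)/8)*(-1/3899) = 80/557 + sqrt(15)/31192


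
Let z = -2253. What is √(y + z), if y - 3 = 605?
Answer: I*√1645 ≈ 40.559*I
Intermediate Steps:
y = 608 (y = 3 + 605 = 608)
√(y + z) = √(608 - 2253) = √(-1645) = I*√1645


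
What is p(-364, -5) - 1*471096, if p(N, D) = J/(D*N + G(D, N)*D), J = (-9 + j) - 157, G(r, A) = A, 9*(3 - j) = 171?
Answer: -9421921/20 ≈ -4.7110e+5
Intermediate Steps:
j = -16 (j = 3 - 1/9*171 = 3 - 19 = -16)
J = -182 (J = (-9 - 16) - 157 = -25 - 157 = -182)
p(N, D) = -91/(D*N) (p(N, D) = -182/(D*N + N*D) = -182/(D*N + D*N) = -182*1/(2*D*N) = -91/(D*N))
p(-364, -5) - 1*471096 = -91/(-5*(-364)) - 1*471096 = -91*(-1/5)*(-1/364) - 471096 = -1/20 - 471096 = -9421921/20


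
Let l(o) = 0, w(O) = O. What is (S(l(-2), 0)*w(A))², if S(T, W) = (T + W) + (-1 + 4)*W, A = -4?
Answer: 0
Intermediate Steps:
S(T, W) = T + 4*W (S(T, W) = (T + W) + 3*W = T + 4*W)
(S(l(-2), 0)*w(A))² = ((0 + 4*0)*(-4))² = ((0 + 0)*(-4))² = (0*(-4))² = 0² = 0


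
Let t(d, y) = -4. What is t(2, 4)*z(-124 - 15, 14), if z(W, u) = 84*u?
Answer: -4704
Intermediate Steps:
t(2, 4)*z(-124 - 15, 14) = -336*14 = -4*1176 = -4704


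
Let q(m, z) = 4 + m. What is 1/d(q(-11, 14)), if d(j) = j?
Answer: -⅐ ≈ -0.14286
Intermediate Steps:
1/d(q(-11, 14)) = 1/(4 - 11) = 1/(-7) = -⅐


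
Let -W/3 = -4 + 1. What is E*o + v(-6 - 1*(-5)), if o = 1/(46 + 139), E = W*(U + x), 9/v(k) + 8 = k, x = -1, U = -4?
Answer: -46/37 ≈ -1.2432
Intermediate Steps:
W = 9 (W = -3*(-4 + 1) = -3*(-3) = 9)
v(k) = 9/(-8 + k)
E = -45 (E = 9*(-4 - 1) = 9*(-5) = -45)
o = 1/185 ≈ 0.0054054
E*o + v(-6 - 1*(-5)) = -45*1/185 + 9/(-8 + (-6 - 1*(-5))) = -9/37 + 9/(-8 + (-6 + 5)) = -9/37 + 9/(-8 - 1) = -9/37 + 9/(-9) = -9/37 + 9*(-1/9) = -9/37 - 1 = -46/37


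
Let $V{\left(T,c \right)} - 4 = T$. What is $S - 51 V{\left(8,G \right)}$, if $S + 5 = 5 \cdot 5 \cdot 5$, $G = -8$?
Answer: $-492$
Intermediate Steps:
$V{\left(T,c \right)} = 4 + T$
$S = 120$ ($S = -5 + 5 \cdot 5 \cdot 5 = -5 + 25 \cdot 5 = -5 + 125 = 120$)
$S - 51 V{\left(8,G \right)} = 120 - 51 \left(4 + 8\right) = 120 - 612 = -492$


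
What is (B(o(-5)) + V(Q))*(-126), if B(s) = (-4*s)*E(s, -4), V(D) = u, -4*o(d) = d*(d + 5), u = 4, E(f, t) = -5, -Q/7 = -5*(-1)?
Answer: -504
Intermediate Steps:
Q = -35 (Q = -(-35)*(-1) = -7*5 = -35)
o(d) = -d*(5 + d)/4 (o(d) = -d*(d + 5)/4 = -d*(5 + d)/4)
V(D) = 4
B(s) = 20*s (B(s) = -4*s*(-5) = 20*s)
(B(o(-5)) + V(Q))*(-126) = (20*(-¼*(-5)*(5 - 5)) + 4)*(-126) = (20*(-¼*(-5)*0) + 4)*(-126) = (20*0 + 4)*(-126) = (0 + 4)*(-126) = 4*(-126) = -504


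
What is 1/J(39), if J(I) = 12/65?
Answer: 65/12 ≈ 5.4167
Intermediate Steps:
J(I) = 12/65 (J(I) = 12*(1/65) = 12/65)
1/J(39) = 1/(12/65) = 65/12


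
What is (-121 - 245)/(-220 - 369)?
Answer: 366/589 ≈ 0.62139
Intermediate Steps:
(-121 - 245)/(-220 - 369) = -366/(-589) = -366*(-1/589) = 366/589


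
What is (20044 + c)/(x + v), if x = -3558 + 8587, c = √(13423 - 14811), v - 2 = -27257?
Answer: -10022/11113 - I*√347/11113 ≈ -0.90183 - 0.0016762*I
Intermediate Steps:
v = -27255 (v = 2 - 27257 = -27255)
c = 2*I*√347 (c = √(-1388) = 2*I*√347 ≈ 37.256*I)
x = 5029
(20044 + c)/(x + v) = (20044 + 2*I*√347)/(5029 - 27255) = (20044 + 2*I*√347)/(-22226) = (20044 + 2*I*√347)*(-1/22226) = -10022/11113 - I*√347/11113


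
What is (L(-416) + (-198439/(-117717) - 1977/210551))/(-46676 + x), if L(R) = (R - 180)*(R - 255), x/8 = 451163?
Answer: 2478033099827438/22075318568498019 ≈ 0.11225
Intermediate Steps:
x = 3609304 (x = 8*451163 = 3609304)
L(R) = (-255 + R)*(-180 + R) (L(R) = (-180 + R)*(-255 + R) = (-255 + R)*(-180 + R))
(L(-416) + (-198439/(-117717) - 1977/210551))/(-46676 + x) = ((45900 + (-416)**2 - 435*(-416)) + (-198439/(-117717) - 1977/210551))/(-46676 + 3609304) = ((45900 + 173056 + 180960) + (-198439*(-1/117717) - 1977*1/210551))/3562628 = (399916 + (198439/117717 - 1977/210551))*(1/3562628) = (399916 + 41548803380/24785432067)*(1/3562628) = (9912132399309752/24785432067)*(1/3562628) = 2478033099827438/22075318568498019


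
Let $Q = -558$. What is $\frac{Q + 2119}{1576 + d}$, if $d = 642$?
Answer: $\frac{1561}{2218} \approx 0.70379$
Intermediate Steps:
$\frac{Q + 2119}{1576 + d} = \frac{-558 + 2119}{1576 + 642} = \frac{1561}{2218}$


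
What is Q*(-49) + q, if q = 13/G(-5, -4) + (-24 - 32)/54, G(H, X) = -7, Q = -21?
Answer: 193934/189 ≈ 1026.1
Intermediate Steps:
q = -547/189 (q = 13/(-7) + (-24 - 32)/54 = 13*(-⅐) - 56*1/54 = -13/7 - 28/27 = -547/189 ≈ -2.8942)
Q*(-49) + q = -21*(-49) - 547/189 = 1029 - 547/189 = 193934/189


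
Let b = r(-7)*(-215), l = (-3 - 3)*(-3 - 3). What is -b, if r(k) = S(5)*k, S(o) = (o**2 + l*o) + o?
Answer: -316050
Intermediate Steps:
l = 36 (l = -6*(-6) = 36)
S(o) = o**2 + 37*o (S(o) = (o**2 + 36*o) + o = o**2 + 37*o)
r(k) = 210*k (r(k) = (5*(37 + 5))*k = (5*42)*k = 210*k)
b = 316050 (b = (210*(-7))*(-215) = -1470*(-215) = 316050)
-b = -1*316050 = -316050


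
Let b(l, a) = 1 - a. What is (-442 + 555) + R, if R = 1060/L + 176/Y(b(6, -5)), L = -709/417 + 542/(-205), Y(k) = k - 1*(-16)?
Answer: -45679661/371359 ≈ -123.01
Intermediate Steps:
Y(k) = 16 + k (Y(k) = k + 16 = 16 + k)
L = -371359/85485 (L = -709*1/417 + 542*(-1/205) = -709/417 - 542/205 = -371359/85485 ≈ -4.3441)
R = -87643228/371359 (R = 1060/(-371359/85485) + 176/(16 + (1 - 1*(-5))) = 1060*(-85485/371359) + 176/(16 + (1 + 5)) = -90614100/371359 + 176/(16 + 6) = -90614100/371359 + 176/22 = -90614100/371359 + 176*(1/22) = -90614100/371359 + 8 = -87643228/371359 ≈ -236.01)
(-442 + 555) + R = (-442 + 555) - 87643228/371359 = 113 - 87643228/371359 = -45679661/371359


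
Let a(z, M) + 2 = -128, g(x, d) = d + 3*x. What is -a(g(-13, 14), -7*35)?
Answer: 130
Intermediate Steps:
a(z, M) = -130 (a(z, M) = -2 - 128 = -130)
-a(g(-13, 14), -7*35) = -1*(-130) = 130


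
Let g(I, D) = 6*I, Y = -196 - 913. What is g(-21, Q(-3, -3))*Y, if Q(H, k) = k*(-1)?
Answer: 139734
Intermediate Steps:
Q(H, k) = -k
Y = -1109
g(-21, Q(-3, -3))*Y = (6*(-21))*(-1109) = -126*(-1109) = 139734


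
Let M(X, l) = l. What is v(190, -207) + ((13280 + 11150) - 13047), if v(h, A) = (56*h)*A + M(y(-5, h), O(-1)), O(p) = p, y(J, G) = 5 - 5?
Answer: -2191098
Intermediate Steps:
y(J, G) = 0
v(h, A) = -1 + 56*A*h (v(h, A) = (56*h)*A - 1 = 56*A*h - 1 = -1 + 56*A*h)
v(190, -207) + ((13280 + 11150) - 13047) = (-1 + 56*(-207)*190) + ((13280 + 11150) - 13047) = (-1 - 2202480) + (24430 - 13047) = -2202481 + 11383 = -2191098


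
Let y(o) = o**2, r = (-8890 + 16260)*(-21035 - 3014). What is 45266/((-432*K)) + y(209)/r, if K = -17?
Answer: 182333549939/29583155880 ≈ 6.1634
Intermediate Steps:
r = -177241130 (r = 7370*(-24049) = -177241130)
45266/((-432*K)) + y(209)/r = 45266/((-432*(-17))) + 209**2/(-177241130) = 45266/((-54*(-136))) + 43681*(-1/177241130) = 45266/7344 - 3971/16112830 = 45266*(1/7344) - 3971/16112830 = 22633/3672 - 3971/16112830 = 182333549939/29583155880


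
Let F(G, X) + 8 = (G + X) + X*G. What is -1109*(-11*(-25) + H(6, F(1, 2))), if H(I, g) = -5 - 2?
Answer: -297212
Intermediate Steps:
F(G, X) = -8 + G + X + G*X (F(G, X) = -8 + ((G + X) + X*G) = -8 + ((G + X) + G*X) = -8 + (G + X + G*X) = -8 + G + X + G*X)
H(I, g) = -7
-1109*(-11*(-25) + H(6, F(1, 2))) = -1109*(-11*(-25) - 7) = -1109*(275 - 7) = -1109*268 = -297212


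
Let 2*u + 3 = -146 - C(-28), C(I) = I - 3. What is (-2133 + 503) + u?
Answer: -1689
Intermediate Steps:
C(I) = -3 + I
u = -59 (u = -3/2 + (-146 - (-3 - 28))/2 = -3/2 + (-146 - 1*(-31))/2 = -3/2 + (-146 + 31)/2 = -3/2 + (½)*(-115) = -3/2 - 115/2 = -59)
(-2133 + 503) + u = (-2133 + 503) - 59 = -1630 - 59 = -1689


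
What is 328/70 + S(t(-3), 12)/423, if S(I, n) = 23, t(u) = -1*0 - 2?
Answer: 70177/14805 ≈ 4.7401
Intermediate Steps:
t(u) = -2 (t(u) = 0 - 2 = -2)
328/70 + S(t(-3), 12)/423 = 328/70 + 23/423 = 328*(1/70) + 23*(1/423) = 164/35 + 23/423 = 70177/14805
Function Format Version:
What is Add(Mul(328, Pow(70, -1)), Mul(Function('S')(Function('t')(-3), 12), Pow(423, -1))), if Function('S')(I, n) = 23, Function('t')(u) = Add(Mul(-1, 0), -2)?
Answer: Rational(70177, 14805) ≈ 4.7401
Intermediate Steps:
Function('t')(u) = -2 (Function('t')(u) = Add(0, -2) = -2)
Add(Mul(328, Pow(70, -1)), Mul(Function('S')(Function('t')(-3), 12), Pow(423, -1))) = Add(Mul(328, Pow(70, -1)), Mul(23, Pow(423, -1))) = Add(Mul(328, Rational(1, 70)), Mul(23, Rational(1, 423))) = Add(Rational(164, 35), Rational(23, 423)) = Rational(70177, 14805)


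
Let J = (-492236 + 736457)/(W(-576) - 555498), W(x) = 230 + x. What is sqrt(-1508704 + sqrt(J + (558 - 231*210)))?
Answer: sqrt(-116533259639883136 + 277922*I*sqrt(3703877014598349))/277922 ≈ 0.08914 + 1228.3*I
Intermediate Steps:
J = -244221/555844 (J = (-492236 + 736457)/((230 - 576) - 555498) = 244221/(-346 - 555498) = 244221/(-555844) = 244221*(-1/555844) = -244221/555844 ≈ -0.43937)
sqrt(-1508704 + sqrt(J + (558 - 231*210))) = sqrt(-1508704 + sqrt(-244221/555844 + (558 - 231*210))) = sqrt(-1508704 + sqrt(-244221/555844 + (558 - 48510))) = sqrt(-1508704 + sqrt(-244221/555844 - 47952)) = sqrt(-1508704 + sqrt(-26654075709/555844)) = sqrt(-1508704 + I*sqrt(3703877014598349)/277922)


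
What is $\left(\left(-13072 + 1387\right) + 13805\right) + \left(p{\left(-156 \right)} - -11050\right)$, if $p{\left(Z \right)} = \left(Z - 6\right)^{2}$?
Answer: $39414$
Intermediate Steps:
$p{\left(Z \right)} = \left(-6 + Z\right)^{2}$ ($p{\left(Z \right)} = \left(Z - 6\right)^{2} = \left(-6 + Z\right)^{2}$)
$\left(\left(-13072 + 1387\right) + 13805\right) + \left(p{\left(-156 \right)} - -11050\right) = \left(\left(-13072 + 1387\right) + 13805\right) - \left(-11050 - \left(-6 - 156\right)^{2}\right) = \left(-11685 + 13805\right) + \left(\left(-162\right)^{2} + 11050\right) = 2120 + \left(26244 + 11050\right) = 2120 + 37294 = 39414$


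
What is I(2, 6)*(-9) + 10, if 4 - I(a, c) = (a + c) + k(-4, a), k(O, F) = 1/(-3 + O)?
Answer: 313/7 ≈ 44.714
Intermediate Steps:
I(a, c) = 29/7 - a - c (I(a, c) = 4 - ((a + c) + 1/(-3 - 4)) = 4 - ((a + c) + 1/(-7)) = 4 - ((a + c) - 1/7) = 4 - (-1/7 + a + c) = 4 + (1/7 - a - c) = 29/7 - a - c)
I(2, 6)*(-9) + 10 = (29/7 - 1*2 - 1*6)*(-9) + 10 = (29/7 - 2 - 6)*(-9) + 10 = -27/7*(-9) + 10 = 243/7 + 10 = 313/7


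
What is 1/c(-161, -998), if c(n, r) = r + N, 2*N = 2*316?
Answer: -1/682 ≈ -0.0014663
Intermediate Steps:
N = 316 (N = (2*316)/2 = (½)*632 = 316)
c(n, r) = 316 + r (c(n, r) = r + 316 = 316 + r)
1/c(-161, -998) = 1/(316 - 998) = 1/(-682) = -1/682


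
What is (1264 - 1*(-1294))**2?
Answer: 6543364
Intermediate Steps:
(1264 - 1*(-1294))**2 = (1264 + 1294)**2 = 2558**2 = 6543364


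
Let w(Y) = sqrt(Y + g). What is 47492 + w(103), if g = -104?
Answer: 47492 + I ≈ 47492.0 + 1.0*I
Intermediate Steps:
w(Y) = sqrt(-104 + Y) (w(Y) = sqrt(Y - 104) = sqrt(-104 + Y))
47492 + w(103) = 47492 + sqrt(-104 + 103) = 47492 + sqrt(-1) = 47492 + I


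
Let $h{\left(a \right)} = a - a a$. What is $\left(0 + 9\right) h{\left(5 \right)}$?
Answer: $-180$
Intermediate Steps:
$h{\left(a \right)} = a - a^{2}$
$\left(0 + 9\right) h{\left(5 \right)} = \left(0 + 9\right) 5 \left(1 - 5\right) = 9 \cdot 5 \left(1 - 5\right) = 9 \cdot 5 \left(-4\right) = 9 \left(-20\right) = -180$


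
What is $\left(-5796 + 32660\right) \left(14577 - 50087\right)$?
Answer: $-953940640$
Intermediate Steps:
$\left(-5796 + 32660\right) \left(14577 - 50087\right) = 26864 \left(-35510\right) = -953940640$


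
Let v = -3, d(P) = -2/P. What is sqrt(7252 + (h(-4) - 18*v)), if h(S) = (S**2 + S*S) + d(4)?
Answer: 5*sqrt(1174)/2 ≈ 85.659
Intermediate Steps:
h(S) = -1/2 + 2*S**2 (h(S) = (S**2 + S*S) - 2/4 = (S**2 + S**2) - 2*1/4 = 2*S**2 - 1/2 = -1/2 + 2*S**2)
sqrt(7252 + (h(-4) - 18*v)) = sqrt(7252 + ((-1/2 + 2*(-4)**2) - 18*(-3))) = sqrt(7252 + ((-1/2 + 2*16) + 54)) = sqrt(7252 + ((-1/2 + 32) + 54)) = sqrt(7252 + (63/2 + 54)) = sqrt(7252 + 171/2) = sqrt(14675/2) = 5*sqrt(1174)/2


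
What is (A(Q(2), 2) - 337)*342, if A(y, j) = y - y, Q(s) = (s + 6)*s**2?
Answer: -115254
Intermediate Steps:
Q(s) = s**2*(6 + s) (Q(s) = (6 + s)*s**2 = s**2*(6 + s))
A(y, j) = 0
(A(Q(2), 2) - 337)*342 = (0 - 337)*342 = -337*342 = -115254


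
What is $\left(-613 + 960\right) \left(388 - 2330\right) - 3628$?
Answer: $-677502$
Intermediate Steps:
$\left(-613 + 960\right) \left(388 - 2330\right) - 3628 = 347 \left(-1942\right) - 3628 = -673874 - 3628 = -677502$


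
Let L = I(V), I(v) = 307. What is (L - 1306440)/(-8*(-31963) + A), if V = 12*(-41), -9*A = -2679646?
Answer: -11755197/4980982 ≈ -2.3600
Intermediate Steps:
A = 2679646/9 (A = -⅑*(-2679646) = 2679646/9 ≈ 2.9774e+5)
V = -492
L = 307
(L - 1306440)/(-8*(-31963) + A) = (307 - 1306440)/(-8*(-31963) + 2679646/9) = -1306133/(255704 + 2679646/9) = -1306133/4980982/9 = -1306133*9/4980982 = -11755197/4980982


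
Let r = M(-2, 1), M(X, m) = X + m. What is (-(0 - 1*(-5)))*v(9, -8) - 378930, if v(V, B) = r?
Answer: -378925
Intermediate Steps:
r = -1 (r = -2 + 1 = -1)
v(V, B) = -1
(-(0 - 1*(-5)))*v(9, -8) - 378930 = -(0 - 1*(-5))*(-1) - 378930 = -(0 + 5)*(-1) - 378930 = -1*5*(-1) - 378930 = -5*(-1) - 378930 = 5 - 378930 = -378925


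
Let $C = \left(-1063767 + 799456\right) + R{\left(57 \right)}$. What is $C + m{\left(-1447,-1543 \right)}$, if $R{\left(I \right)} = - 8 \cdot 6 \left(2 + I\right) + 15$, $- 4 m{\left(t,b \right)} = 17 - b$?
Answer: $-267518$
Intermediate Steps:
$m{\left(t,b \right)} = - \frac{17}{4} + \frac{b}{4}$ ($m{\left(t,b \right)} = - \frac{17 - b}{4} = - \frac{17}{4} + \frac{b}{4}$)
$R{\left(I \right)} = -81 - 48 I$ ($R{\left(I \right)} = - 8 \left(12 + 6 I\right) + 15 = \left(-96 - 48 I\right) + 15 = -81 - 48 I$)
$C = -267128$ ($C = \left(-1063767 + 799456\right) - 2817 = -264311 - 2817 = -267128$)
$C + m{\left(-1447,-1543 \right)} = -267128 + \left(- \frac{17}{4} + \frac{1}{4} \left(-1543\right)\right) = -267128 - 390 = -267518$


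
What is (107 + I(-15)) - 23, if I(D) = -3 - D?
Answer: 96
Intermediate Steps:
(107 + I(-15)) - 23 = (107 + (-3 - 1*(-15))) - 23 = (107 + (-3 + 15)) - 23 = (107 + 12) - 23 = 119 - 23 = 96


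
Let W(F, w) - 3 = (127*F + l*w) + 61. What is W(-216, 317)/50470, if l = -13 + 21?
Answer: -12416/25235 ≈ -0.49201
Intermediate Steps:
l = 8
W(F, w) = 64 + 8*w + 127*F (W(F, w) = 3 + ((127*F + 8*w) + 61) = 3 + ((8*w + 127*F) + 61) = 3 + (61 + 8*w + 127*F) = 64 + 8*w + 127*F)
W(-216, 317)/50470 = (64 + 8*317 + 127*(-216))/50470 = (64 + 2536 - 27432)*(1/50470) = -24832*1/50470 = -12416/25235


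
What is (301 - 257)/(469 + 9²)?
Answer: 2/25 ≈ 0.080000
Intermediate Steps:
(301 - 257)/(469 + 9²) = 44/(469 + 81) = 44/550 = 44*(1/550) = 2/25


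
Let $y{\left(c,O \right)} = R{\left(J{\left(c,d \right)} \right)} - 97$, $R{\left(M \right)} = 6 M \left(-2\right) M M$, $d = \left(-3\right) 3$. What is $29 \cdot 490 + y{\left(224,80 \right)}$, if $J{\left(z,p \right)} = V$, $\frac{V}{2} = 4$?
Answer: $7969$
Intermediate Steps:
$d = -9$
$V = 8$ ($V = 2 \cdot 4 = 8$)
$J{\left(z,p \right)} = 8$
$R{\left(M \right)} = - 12 M^{3}$ ($R{\left(M \right)} = - 12 M M M = - 12 M^{2} M = - 12 M^{3}$)
$y{\left(c,O \right)} = -6241$ ($y{\left(c,O \right)} = - 12 \cdot 8^{3} - 97 = \left(-12\right) 512 - 97 = -6144 - 97 = -6241$)
$29 \cdot 490 + y{\left(224,80 \right)} = 29 \cdot 490 - 6241 = 14210 - 6241 = 7969$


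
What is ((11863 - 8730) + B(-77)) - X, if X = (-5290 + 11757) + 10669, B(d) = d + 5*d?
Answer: -14465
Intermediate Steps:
B(d) = 6*d
X = 17136 (X = 6467 + 10669 = 17136)
((11863 - 8730) + B(-77)) - X = ((11863 - 8730) + 6*(-77)) - 1*17136 = (3133 - 462) - 17136 = 2671 - 17136 = -14465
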